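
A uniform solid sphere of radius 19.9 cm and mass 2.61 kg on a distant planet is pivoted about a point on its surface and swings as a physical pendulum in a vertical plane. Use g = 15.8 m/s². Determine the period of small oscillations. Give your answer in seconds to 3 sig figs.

0.834 s

I_cm = (2/5)mr² = 0.04134 kg·m². The pivot is at distance d = 0.199 m from the centre of mass.
By the parallel-axis theorem, I = I_cm + md² = 0.04134 + 0.1034 = 0.1447 kg·m².
T = 2π√(I/(mgd)) = 2π√(0.1447/(2.61 × 15.8 × 0.199)) = 0.834 s.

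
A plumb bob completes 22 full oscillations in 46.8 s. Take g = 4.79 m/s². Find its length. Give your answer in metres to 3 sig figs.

T = 46.8/22 = 2.127 s.
From T = 2π√(L/g), L = gT²/(4π²) = 4.79 × 2.127²/(4π²) = 0.549 m.

0.549 m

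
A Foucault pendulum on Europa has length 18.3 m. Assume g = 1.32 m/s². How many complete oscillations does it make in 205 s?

8

T = 2π√(L/g) = 2π√(18.3/1.32) = 23.39 s.
Number of complete oscillations = ⌊205/23.39⌋ = ⌊8.763⌋ = 8.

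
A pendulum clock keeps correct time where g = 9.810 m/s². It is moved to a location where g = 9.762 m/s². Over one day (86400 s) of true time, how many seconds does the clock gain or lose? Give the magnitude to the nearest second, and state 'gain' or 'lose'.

The clock's period scales as T ∝ 1/√g, so T'/T = √(9.810/9.762) = 1.00246.
In 86400 s of true time the clock registers 86400/1.00246 = 86188.4 s, so it loses 212 s.

lose 212 s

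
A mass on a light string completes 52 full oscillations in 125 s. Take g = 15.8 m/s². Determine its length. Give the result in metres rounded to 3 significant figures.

T = 125/52 = 2.404 s.
From T = 2π√(L/g), L = gT²/(4π²) = 15.8 × 2.404²/(4π²) = 2.31 m.

2.31 m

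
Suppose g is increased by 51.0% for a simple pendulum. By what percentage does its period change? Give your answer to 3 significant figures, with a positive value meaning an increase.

-18.6%

T ∝ 1/√g, so T'/T = 1/√(1.510) = 0.8138.
Percentage change in T = (0.8138 − 1) × 100% = -18.6%.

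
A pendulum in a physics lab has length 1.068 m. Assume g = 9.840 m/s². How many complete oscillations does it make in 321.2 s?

155

T = 2π√(L/g) = 2π√(1.068/9.840) = 2.0700 s.
Number of complete oscillations = ⌊321.2/2.0700⌋ = ⌊155.17⌋ = 155.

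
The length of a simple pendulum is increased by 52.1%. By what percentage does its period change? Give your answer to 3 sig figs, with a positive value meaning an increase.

23.3%

T ∝ √L, so T'/T = √(1.521) = 1.233.
Percentage change in T = (1.233 − 1) × 100% = 23.3%.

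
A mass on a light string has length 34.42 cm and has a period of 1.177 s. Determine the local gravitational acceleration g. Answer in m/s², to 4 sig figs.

9.809 m/s²

From T = 2π√(L/g), g = 4π²L/T² = 4π² × 0.3442/1.1770² = 9.809 m/s².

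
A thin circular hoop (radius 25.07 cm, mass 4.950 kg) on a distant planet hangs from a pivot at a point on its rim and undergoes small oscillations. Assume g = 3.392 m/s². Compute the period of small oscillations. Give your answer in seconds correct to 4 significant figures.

I_cm = mr² = 0.31111 kg·m². The pivot is at distance d = 0.2507 m from the centre of mass.
By the parallel-axis theorem, I = I_cm + md² = 0.31111 + 0.31111 = 0.62222 kg·m².
T = 2π√(I/(mgd)) = 2π√(0.62222/(4.950 × 3.392 × 0.2507)) = 2.416 s.

2.416 s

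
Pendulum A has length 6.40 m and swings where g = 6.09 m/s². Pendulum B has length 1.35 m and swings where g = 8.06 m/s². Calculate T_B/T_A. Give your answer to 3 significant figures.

0.399

T = 2π√(L/g), so T_B/T_A = √((L_B/g_B)/(L_A/g_A)) = √((1.35/8.06)/(6.40/6.09)) = 0.399.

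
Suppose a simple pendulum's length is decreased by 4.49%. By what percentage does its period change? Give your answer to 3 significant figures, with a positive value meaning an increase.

T ∝ √L, so T'/T = √(0.9551) = 0.9773.
Percentage change in T = (0.9773 − 1) × 100% = -2.27%.

-2.27%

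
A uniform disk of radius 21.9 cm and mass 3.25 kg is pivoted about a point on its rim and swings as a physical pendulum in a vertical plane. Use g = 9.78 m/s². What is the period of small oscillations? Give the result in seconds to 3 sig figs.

I_cm = ½mr² = 0.07794 kg·m². The pivot is at distance d = 0.219 m from the centre of mass.
By the parallel-axis theorem, I = I_cm + md² = 0.07794 + 0.1559 = 0.2338 kg·m².
T = 2π√(I/(mgd)) = 2π√(0.2338/(3.25 × 9.78 × 0.219)) = 1.15 s.

1.15 s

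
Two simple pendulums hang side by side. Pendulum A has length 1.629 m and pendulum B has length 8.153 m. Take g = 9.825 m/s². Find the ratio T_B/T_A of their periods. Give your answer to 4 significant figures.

T ∝ √L, so T_B/T_A = √(L_B/L_A) = √(8.153/1.629) = 2.237.

2.237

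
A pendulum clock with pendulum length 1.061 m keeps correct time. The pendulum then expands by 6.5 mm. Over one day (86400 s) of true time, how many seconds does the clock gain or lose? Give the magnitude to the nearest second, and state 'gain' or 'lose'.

T ∝ √L, so T'/T = √(1.06750/1.061) = 1.00306.
In 86400 s of true time the clock registers 86400/1.00306 = 86136.6 s, so it loses 263 s.

lose 263 s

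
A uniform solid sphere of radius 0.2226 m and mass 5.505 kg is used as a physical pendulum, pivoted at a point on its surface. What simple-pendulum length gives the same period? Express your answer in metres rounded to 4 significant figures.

The equivalent simple-pendulum length is L_eq = I/(md), where I is about the pivot and d = 0.22260 m.
I_cm = (2/5)mR² = 0.10911 kg·m², so I = I_cm + md² = 0.10911 + 0.27278 = 0.38189 kg·m².
L_eq = 0.38189/(5.505 × 0.22260) = 0.3116 m.

0.3116 m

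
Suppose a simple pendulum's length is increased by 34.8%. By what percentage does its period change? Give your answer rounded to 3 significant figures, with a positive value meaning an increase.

16.1%

T ∝ √L, so T'/T = √(1.348) = 1.161.
Percentage change in T = (1.161 − 1) × 100% = 16.1%.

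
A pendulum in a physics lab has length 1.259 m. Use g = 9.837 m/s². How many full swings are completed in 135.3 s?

T = 2π√(L/g) = 2π√(1.259/9.837) = 2.2478 s.
Number of complete oscillations = ⌊135.3/2.2478⌋ = ⌊60.192⌋ = 60.

60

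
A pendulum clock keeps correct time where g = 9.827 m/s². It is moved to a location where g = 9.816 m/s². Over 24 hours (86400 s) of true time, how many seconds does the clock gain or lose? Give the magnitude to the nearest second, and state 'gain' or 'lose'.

lose 48 s

The clock's period scales as T ∝ 1/√g, so T'/T = √(9.827/9.816) = 1.00056.
In 86400 s of true time the clock registers 86400/1.00056 = 86351.6 s, so it loses 48 s.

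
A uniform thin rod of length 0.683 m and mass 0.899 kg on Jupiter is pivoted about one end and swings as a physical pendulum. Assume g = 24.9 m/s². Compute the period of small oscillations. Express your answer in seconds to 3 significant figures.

For a physical pendulum T = 2π√(I/(mgd)), with d = 0.3415 m from pivot to centre of mass.
I_cm = mL²/12 = 0.899 × 0.683²/12 = 0.03495 kg·m²; I = I_cm + md² = 0.03495 + 0.899 × 0.3415² = 0.1398 kg·m².
T = 2π√(0.1398/(0.899 × 24.9 × 0.3415)) = 0.850 s.

0.850 s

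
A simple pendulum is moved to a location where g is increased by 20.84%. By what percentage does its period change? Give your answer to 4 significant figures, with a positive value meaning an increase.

T ∝ 1/√g, so T'/T = 1/√(1.2084) = 0.90969.
Percentage change in T = (0.90969 − 1) × 100% = -9.031%.

-9.031%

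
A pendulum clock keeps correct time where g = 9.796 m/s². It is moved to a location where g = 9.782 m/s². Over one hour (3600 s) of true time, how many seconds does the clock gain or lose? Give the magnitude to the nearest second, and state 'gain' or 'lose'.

lose 3 s

The clock's period scales as T ∝ 1/√g, so T'/T = √(9.796/9.782) = 1.00072.
In 3600 s of true time the clock registers 3600/1.00072 = 3597.4 s, so it loses 3 s.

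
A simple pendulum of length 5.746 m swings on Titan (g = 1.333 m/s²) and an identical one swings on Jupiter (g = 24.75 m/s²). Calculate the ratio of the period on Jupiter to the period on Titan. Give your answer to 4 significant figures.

0.2321

T ∝ 1/√g, so T₂/T₁ = √(g₁/g₂) = √(1.333/24.75) = 0.2321.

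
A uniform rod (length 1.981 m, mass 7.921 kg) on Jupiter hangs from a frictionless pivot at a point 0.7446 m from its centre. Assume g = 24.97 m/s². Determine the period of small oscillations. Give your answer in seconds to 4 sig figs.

For a physical pendulum T = 2π√(I/(mgd)), with d = 0.74460 m from pivot to centre of mass.
I_cm = mL²/12 = 7.921 × 1.981²/12 = 2.5904 kg·m²; I = I_cm + md² = 2.5904 + 7.921 × 0.74460² = 6.9820 kg·m².
T = 2π√(6.9820/(7.921 × 24.97 × 0.74460)) = 1.368 s.

1.368 s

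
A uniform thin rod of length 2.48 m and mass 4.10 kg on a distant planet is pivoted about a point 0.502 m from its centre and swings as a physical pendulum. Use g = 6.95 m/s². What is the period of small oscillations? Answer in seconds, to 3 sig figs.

2.94 s

For a physical pendulum T = 2π√(I/(mgd)), with d = 0.5020 m from pivot to centre of mass.
I_cm = mL²/12 = 4.10 × 2.48²/12 = 2.101 kg·m²; I = I_cm + md² = 2.101 + 4.10 × 0.5020² = 3.135 kg·m².
T = 2π√(3.135/(4.10 × 6.95 × 0.5020)) = 2.94 s.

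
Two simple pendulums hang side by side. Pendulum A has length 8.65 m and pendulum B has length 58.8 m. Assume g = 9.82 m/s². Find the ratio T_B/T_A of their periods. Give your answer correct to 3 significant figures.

T ∝ √L, so T_B/T_A = √(L_B/L_A) = √(58.8/8.65) = 2.61.

2.61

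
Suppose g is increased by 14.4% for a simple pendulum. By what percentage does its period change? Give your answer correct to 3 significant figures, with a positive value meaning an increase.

T ∝ 1/√g, so T'/T = 1/√(1.144) = 0.9349.
Percentage change in T = (0.9349 − 1) × 100% = -6.51%.

-6.51%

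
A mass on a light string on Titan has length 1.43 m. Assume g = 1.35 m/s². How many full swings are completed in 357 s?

T = 2π√(L/g) = 2π√(1.43/1.35) = 6.467 s.
Number of complete oscillations = ⌊357/6.467⌋ = ⌊55.21⌋ = 55.

55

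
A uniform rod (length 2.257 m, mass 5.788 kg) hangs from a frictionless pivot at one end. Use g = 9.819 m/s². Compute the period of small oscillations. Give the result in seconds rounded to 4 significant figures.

2.460 s

For a physical pendulum T = 2π√(I/(mgd)), with d = 1.1285 m from pivot to centre of mass.
I_cm = mL²/12 = 5.788 × 2.257²/12 = 2.4570 kg·m²; I = I_cm + md² = 2.4570 + 5.788 × 1.1285² = 9.8281 kg·m².
T = 2π√(9.8281/(5.788 × 9.819 × 1.1285)) = 2.460 s.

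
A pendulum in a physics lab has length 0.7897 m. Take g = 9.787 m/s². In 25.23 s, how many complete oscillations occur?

14

T = 2π√(L/g) = 2π√(0.7897/9.787) = 1.7848 s.
Number of complete oscillations = ⌊25.23/1.7848⌋ = ⌊14.136⌋ = 14.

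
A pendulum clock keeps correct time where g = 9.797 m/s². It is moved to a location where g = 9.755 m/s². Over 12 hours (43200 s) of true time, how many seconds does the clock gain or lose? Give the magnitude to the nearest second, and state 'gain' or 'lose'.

The clock's period scales as T ∝ 1/√g, so T'/T = √(9.797/9.755) = 1.00215.
In 43200 s of true time the clock registers 43200/1.00215 = 43107.3 s, so it loses 93 s.

lose 93 s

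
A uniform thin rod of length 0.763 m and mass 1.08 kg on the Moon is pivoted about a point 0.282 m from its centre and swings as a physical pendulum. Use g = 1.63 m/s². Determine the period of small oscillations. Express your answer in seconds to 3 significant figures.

3.32 s

For a physical pendulum T = 2π√(I/(mgd)), with d = 0.2820 m from pivot to centre of mass.
I_cm = mL²/12 = 1.08 × 0.763²/12 = 0.05240 kg·m²; I = I_cm + md² = 0.05240 + 1.08 × 0.2820² = 0.1383 kg·m².
T = 2π√(0.1383/(1.08 × 1.63 × 0.2820)) = 3.32 s.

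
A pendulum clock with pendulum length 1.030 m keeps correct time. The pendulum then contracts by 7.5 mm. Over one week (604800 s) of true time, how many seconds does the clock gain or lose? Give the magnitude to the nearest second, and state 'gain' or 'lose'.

gain 2214 s

T ∝ √L, so T'/T = √(1.02250/1.030) = 0.996353.
In 604800 s of true time the clock registers 604800/0.996353 = 607014.0 s, so it gains 2214 s.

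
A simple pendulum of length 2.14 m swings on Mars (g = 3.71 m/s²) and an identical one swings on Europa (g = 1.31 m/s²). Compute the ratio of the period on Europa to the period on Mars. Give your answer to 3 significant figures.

T ∝ 1/√g, so T₂/T₁ = √(g₁/g₂) = √(3.71/1.31) = 1.68.

1.68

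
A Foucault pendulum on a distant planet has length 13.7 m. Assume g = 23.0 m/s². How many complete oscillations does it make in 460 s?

T = 2π√(L/g) = 2π√(13.7/23.0) = 4.849 s.
Number of complete oscillations = ⌊460/4.849⌋ = ⌊94.86⌋ = 94.

94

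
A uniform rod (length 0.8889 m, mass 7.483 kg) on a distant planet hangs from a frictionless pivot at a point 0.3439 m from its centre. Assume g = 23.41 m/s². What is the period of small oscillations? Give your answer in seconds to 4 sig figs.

0.9502 s

For a physical pendulum T = 2π√(I/(mgd)), with d = 0.34390 m from pivot to centre of mass.
I_cm = mL²/12 = 7.483 × 0.8889²/12 = 0.49272 kg·m²; I = I_cm + md² = 0.49272 + 7.483 × 0.34390² = 1.3777 kg·m².
T = 2π√(1.3777/(7.483 × 23.41 × 0.34390)) = 0.9502 s.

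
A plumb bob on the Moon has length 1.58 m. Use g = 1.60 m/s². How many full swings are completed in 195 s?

31

T = 2π√(L/g) = 2π√(1.58/1.60) = 6.244 s.
Number of complete oscillations = ⌊195/6.244⌋ = ⌊31.23⌋ = 31.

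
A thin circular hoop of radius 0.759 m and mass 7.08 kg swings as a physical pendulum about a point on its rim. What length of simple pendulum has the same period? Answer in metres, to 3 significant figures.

The equivalent simple-pendulum length is L_eq = I/(md), where I is about the pivot and d = 0.7590 m.
I_cm = mR² = 4.079 kg·m², so I = I_cm + md² = 4.079 + 4.079 = 8.157 kg·m².
L_eq = 8.157/(7.08 × 0.7590) = 1.52 m.

1.52 m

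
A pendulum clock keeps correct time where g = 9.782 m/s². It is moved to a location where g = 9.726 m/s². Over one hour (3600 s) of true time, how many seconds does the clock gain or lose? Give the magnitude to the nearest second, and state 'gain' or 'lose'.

lose 10 s

The clock's period scales as T ∝ 1/√g, so T'/T = √(9.782/9.726) = 1.00287.
In 3600 s of true time the clock registers 3600/1.00287 = 3589.7 s, so it loses 10 s.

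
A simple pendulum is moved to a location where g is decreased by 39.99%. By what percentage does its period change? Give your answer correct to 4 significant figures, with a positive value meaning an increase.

T ∝ 1/√g, so T'/T = 1/√(0.60010) = 1.2909.
Percentage change in T = (1.2909 − 1) × 100% = 29.09%.

29.09%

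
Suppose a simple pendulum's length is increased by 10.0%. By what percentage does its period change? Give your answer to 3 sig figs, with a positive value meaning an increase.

T ∝ √L, so T'/T = √(1.100) = 1.049.
Percentage change in T = (1.049 − 1) × 100% = 4.88%.

4.88%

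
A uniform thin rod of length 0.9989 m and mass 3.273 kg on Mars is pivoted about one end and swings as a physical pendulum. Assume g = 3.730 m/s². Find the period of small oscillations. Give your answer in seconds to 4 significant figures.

2.655 s

For a physical pendulum T = 2π√(I/(mgd)), with d = 0.49945 m from pivot to centre of mass.
I_cm = mL²/12 = 3.273 × 0.9989²/12 = 0.27215 kg·m²; I = I_cm + md² = 0.27215 + 3.273 × 0.49945² = 1.0886 kg·m².
T = 2π√(1.0886/(3.273 × 3.730 × 0.49945)) = 2.655 s.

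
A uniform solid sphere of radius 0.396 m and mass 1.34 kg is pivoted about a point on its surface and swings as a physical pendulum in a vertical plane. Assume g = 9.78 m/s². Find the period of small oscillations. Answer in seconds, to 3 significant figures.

I_cm = (2/5)mr² = 0.08405 kg·m². The pivot is at distance d = 0.396 m from the centre of mass.
By the parallel-axis theorem, I = I_cm + md² = 0.08405 + 0.2101 = 0.2942 kg·m².
T = 2π√(I/(mgd)) = 2π√(0.2942/(1.34 × 9.78 × 0.396)) = 1.50 s.

1.50 s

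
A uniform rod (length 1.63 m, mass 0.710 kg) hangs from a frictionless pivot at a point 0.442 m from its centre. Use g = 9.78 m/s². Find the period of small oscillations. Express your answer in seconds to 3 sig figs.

1.95 s

For a physical pendulum T = 2π√(I/(mgd)), with d = 0.4420 m from pivot to centre of mass.
I_cm = mL²/12 = 0.710 × 1.63²/12 = 0.1572 kg·m²; I = I_cm + md² = 0.1572 + 0.710 × 0.4420² = 0.2959 kg·m².
T = 2π√(0.2959/(0.710 × 9.78 × 0.4420)) = 1.95 s.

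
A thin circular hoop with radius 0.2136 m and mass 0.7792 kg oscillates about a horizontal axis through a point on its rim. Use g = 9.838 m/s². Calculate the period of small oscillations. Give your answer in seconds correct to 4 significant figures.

I_cm = mr² = 0.035551 kg·m². The pivot is at distance d = 0.2136 m from the centre of mass.
By the parallel-axis theorem, I = I_cm + md² = 0.035551 + 0.035551 = 0.071102 kg·m².
T = 2π√(I/(mgd)) = 2π√(0.071102/(0.7792 × 9.838 × 0.2136)) = 1.309 s.

1.309 s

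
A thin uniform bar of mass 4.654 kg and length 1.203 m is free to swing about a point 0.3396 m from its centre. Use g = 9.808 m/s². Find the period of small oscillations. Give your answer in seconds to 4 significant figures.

1.672 s

For a physical pendulum T = 2π√(I/(mgd)), with d = 0.33960 m from pivot to centre of mass.
I_cm = mL²/12 = 4.654 × 1.203²/12 = 0.56128 kg·m²; I = I_cm + md² = 0.56128 + 4.654 × 0.33960² = 1.0980 kg·m².
T = 2π√(1.0980/(4.654 × 9.808 × 0.33960)) = 1.672 s.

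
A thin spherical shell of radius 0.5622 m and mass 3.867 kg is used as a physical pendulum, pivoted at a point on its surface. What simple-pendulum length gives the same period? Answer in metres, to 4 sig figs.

0.9370 m

The equivalent simple-pendulum length is L_eq = I/(md), where I is about the pivot and d = 0.56220 m.
I_cm = (2/3)mR² = 0.81483 kg·m², so I = I_cm + md² = 0.81483 + 1.2222 = 2.0371 kg·m².
L_eq = 2.0371/(3.867 × 0.56220) = 0.9370 m.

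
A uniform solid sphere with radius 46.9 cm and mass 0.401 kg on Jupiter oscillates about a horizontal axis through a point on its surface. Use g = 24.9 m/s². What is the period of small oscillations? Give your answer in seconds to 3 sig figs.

1.02 s

I_cm = (2/5)mr² = 0.03528 kg·m². The pivot is at distance d = 0.469 m from the centre of mass.
By the parallel-axis theorem, I = I_cm + md² = 0.03528 + 0.08820 = 0.1235 kg·m².
T = 2π√(I/(mgd)) = 2π√(0.1235/(0.401 × 24.9 × 0.469)) = 1.02 s.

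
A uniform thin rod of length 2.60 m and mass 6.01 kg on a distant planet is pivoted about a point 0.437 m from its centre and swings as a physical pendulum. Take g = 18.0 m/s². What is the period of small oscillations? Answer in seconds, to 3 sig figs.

1.95 s

For a physical pendulum T = 2π√(I/(mgd)), with d = 0.4370 m from pivot to centre of mass.
I_cm = mL²/12 = 6.01 × 2.60²/12 = 3.386 kg·m²; I = I_cm + md² = 3.386 + 6.01 × 0.4370² = 4.533 kg·m².
T = 2π√(4.533/(6.01 × 18.0 × 0.4370)) = 1.95 s.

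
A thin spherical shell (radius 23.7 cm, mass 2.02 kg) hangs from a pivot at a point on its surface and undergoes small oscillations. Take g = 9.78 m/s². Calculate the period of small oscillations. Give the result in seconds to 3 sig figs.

I_cm = (2/3)mr² = 0.07564 kg·m². The pivot is at distance d = 0.237 m from the centre of mass.
By the parallel-axis theorem, I = I_cm + md² = 0.07564 + 0.1135 = 0.1891 kg·m².
T = 2π√(I/(mgd)) = 2π√(0.1891/(2.02 × 9.78 × 0.237)) = 1.26 s.

1.26 s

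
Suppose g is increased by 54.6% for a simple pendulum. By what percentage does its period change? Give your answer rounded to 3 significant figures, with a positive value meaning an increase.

-19.6%

T ∝ 1/√g, so T'/T = 1/√(1.546) = 0.8043.
Percentage change in T = (0.8043 − 1) × 100% = -19.6%.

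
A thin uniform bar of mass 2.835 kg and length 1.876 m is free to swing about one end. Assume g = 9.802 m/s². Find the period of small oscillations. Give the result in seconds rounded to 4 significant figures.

2.244 s

For a physical pendulum T = 2π√(I/(mgd)), with d = 0.93800 m from pivot to centre of mass.
I_cm = mL²/12 = 2.835 × 1.876²/12 = 0.83145 kg·m²; I = I_cm + md² = 0.83145 + 2.835 × 0.93800² = 3.3258 kg·m².
T = 2π√(3.3258/(2.835 × 9.802 × 0.93800)) = 2.244 s.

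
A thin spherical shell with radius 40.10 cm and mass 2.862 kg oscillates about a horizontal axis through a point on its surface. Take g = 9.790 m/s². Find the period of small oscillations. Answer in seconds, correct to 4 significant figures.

1.642 s

I_cm = (2/3)mr² = 0.30681 kg·m². The pivot is at distance d = 0.4010 m from the centre of mass.
By the parallel-axis theorem, I = I_cm + md² = 0.30681 + 0.46021 = 0.76702 kg·m².
T = 2π√(I/(mgd)) = 2π√(0.76702/(2.862 × 9.790 × 0.4010)) = 1.642 s.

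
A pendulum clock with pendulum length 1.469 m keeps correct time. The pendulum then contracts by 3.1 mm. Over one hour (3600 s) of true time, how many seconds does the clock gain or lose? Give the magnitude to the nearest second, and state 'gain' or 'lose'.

gain 4 s

T ∝ √L, so T'/T = √(1.46590/1.469) = 0.998944.
In 3600 s of true time the clock registers 3600/0.998944 = 3603.8 s, so it gains 4 s.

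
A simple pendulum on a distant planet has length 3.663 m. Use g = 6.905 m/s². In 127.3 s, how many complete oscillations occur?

T = 2π√(L/g) = 2π√(3.663/6.905) = 4.5763 s.
Number of complete oscillations = ⌊127.3/4.5763⌋ = ⌊27.817⌋ = 27.

27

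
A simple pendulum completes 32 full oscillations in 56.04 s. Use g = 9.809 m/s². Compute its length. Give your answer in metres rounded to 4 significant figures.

T = 56.04/32 = 1.7512 s.
From T = 2π√(L/g), L = gT²/(4π²) = 9.809 × 1.7512²/(4π²) = 0.7620 m.

0.7620 m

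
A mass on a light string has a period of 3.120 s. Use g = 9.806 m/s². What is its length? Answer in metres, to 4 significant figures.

2.418 m

From T = 2π√(L/g), L = gT²/(4π²) = 9.806 × 3.1200²/(4π²) = 2.418 m.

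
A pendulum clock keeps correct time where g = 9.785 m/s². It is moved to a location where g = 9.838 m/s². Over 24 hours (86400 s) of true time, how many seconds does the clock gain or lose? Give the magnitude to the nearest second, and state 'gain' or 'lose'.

gain 234 s

The clock's period scales as T ∝ 1/√g, so T'/T = √(9.785/9.838) = 0.997303.
In 86400 s of true time the clock registers 86400/0.997303 = 86633.7 s, so it gains 234 s.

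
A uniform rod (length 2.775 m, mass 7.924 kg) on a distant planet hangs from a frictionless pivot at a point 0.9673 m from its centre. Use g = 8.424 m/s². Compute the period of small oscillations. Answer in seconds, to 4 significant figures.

2.764 s

For a physical pendulum T = 2π√(I/(mgd)), with d = 0.96730 m from pivot to centre of mass.
I_cm = mL²/12 = 7.924 × 2.775²/12 = 5.0850 kg·m²; I = I_cm + md² = 5.0850 + 7.924 × 0.96730² = 12.499 kg·m².
T = 2π√(12.499/(7.924 × 8.424 × 0.96730)) = 2.764 s.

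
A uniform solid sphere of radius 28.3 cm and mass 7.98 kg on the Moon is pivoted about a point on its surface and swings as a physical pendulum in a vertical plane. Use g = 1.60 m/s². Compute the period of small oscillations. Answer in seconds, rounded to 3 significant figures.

I_cm = (2/5)mr² = 0.2556 kg·m². The pivot is at distance d = 0.283 m from the centre of mass.
By the parallel-axis theorem, I = I_cm + md² = 0.2556 + 0.6391 = 0.8948 kg·m².
T = 2π√(I/(mgd)) = 2π√(0.8948/(7.98 × 1.60 × 0.283)) = 3.13 s.

3.13 s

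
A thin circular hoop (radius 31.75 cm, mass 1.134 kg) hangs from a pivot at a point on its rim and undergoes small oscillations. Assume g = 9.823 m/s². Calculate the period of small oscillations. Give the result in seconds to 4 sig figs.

I_cm = mr² = 0.11431 kg·m². The pivot is at distance d = 0.3175 m from the centre of mass.
By the parallel-axis theorem, I = I_cm + md² = 0.11431 + 0.11431 = 0.22863 kg·m².
T = 2π√(I/(mgd)) = 2π√(0.22863/(1.134 × 9.823 × 0.3175)) = 1.598 s.

1.598 s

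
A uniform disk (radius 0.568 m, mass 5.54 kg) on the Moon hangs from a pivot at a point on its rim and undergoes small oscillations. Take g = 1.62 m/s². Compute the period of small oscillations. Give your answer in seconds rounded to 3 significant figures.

4.56 s

I_cm = ½mr² = 0.8937 kg·m². The pivot is at distance d = 0.568 m from the centre of mass.
By the parallel-axis theorem, I = I_cm + md² = 0.8937 + 1.787 = 2.681 kg·m².
T = 2π√(I/(mgd)) = 2π√(2.681/(5.54 × 1.62 × 0.568)) = 4.56 s.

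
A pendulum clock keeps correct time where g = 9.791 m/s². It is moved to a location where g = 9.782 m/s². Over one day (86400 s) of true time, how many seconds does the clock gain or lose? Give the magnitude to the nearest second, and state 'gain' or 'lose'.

lose 40 s

The clock's period scales as T ∝ 1/√g, so T'/T = √(9.791/9.782) = 1.00046.
In 86400 s of true time the clock registers 86400/1.00046 = 86360.3 s, so it loses 40 s.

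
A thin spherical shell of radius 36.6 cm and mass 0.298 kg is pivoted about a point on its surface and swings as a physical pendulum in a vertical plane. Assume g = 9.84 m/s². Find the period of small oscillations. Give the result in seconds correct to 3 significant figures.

1.56 s

I_cm = (2/3)mr² = 0.02661 kg·m². The pivot is at distance d = 0.366 m from the centre of mass.
By the parallel-axis theorem, I = I_cm + md² = 0.02661 + 0.03992 = 0.06653 kg·m².
T = 2π√(I/(mgd)) = 2π√(0.06653/(0.298 × 9.84 × 0.366)) = 1.56 s.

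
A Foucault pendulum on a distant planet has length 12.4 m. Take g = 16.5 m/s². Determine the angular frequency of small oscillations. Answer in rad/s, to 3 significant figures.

1.15 rad/s

ω = √(g/L) = √(16.5/12.4) = 1.15 rad/s.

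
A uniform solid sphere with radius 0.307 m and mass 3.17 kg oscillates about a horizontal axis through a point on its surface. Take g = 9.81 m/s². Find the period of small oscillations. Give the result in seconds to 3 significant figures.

1.32 s

I_cm = (2/5)mr² = 0.1195 kg·m². The pivot is at distance d = 0.307 m from the centre of mass.
By the parallel-axis theorem, I = I_cm + md² = 0.1195 + 0.2988 = 0.4183 kg·m².
T = 2π√(I/(mgd)) = 2π√(0.4183/(3.17 × 9.81 × 0.307)) = 1.32 s.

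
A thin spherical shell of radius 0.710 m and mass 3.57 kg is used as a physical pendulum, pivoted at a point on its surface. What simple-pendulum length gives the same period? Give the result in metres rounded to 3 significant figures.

1.18 m

The equivalent simple-pendulum length is L_eq = I/(md), where I is about the pivot and d = 0.7100 m.
I_cm = (2/3)mR² = 1.200 kg·m², so I = I_cm + md² = 1.200 + 1.800 = 2.999 kg·m².
L_eq = 2.999/(3.57 × 0.7100) = 1.18 m.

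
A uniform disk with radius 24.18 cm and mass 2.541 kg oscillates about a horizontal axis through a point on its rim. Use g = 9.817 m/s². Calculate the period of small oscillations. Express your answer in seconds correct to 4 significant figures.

I_cm = ½mr² = 0.074283 kg·m². The pivot is at distance d = 0.2418 m from the centre of mass.
By the parallel-axis theorem, I = I_cm + md² = 0.074283 + 0.14857 = 0.22285 kg·m².
T = 2π√(I/(mgd)) = 2π√(0.22285/(2.541 × 9.817 × 0.2418)) = 1.208 s.

1.208 s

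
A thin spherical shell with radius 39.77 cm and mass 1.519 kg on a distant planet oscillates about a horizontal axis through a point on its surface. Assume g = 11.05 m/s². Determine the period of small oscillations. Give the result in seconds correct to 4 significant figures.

I_cm = (2/3)mr² = 0.16017 kg·m². The pivot is at distance d = 0.3977 m from the centre of mass.
By the parallel-axis theorem, I = I_cm + md² = 0.16017 + 0.24025 = 0.40042 kg·m².
T = 2π√(I/(mgd)) = 2π√(0.40042/(1.519 × 11.05 × 0.3977)) = 1.539 s.

1.539 s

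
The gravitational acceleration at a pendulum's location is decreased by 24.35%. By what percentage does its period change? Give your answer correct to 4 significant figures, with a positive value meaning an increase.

14.97%

T ∝ 1/√g, so T'/T = 1/√(0.75650) = 1.1497.
Percentage change in T = (1.1497 − 1) × 100% = 14.97%.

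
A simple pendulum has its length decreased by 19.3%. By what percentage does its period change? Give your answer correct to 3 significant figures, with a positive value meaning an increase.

-10.2%

T ∝ √L, so T'/T = √(0.8070) = 0.8983.
Percentage change in T = (0.8983 − 1) × 100% = -10.2%.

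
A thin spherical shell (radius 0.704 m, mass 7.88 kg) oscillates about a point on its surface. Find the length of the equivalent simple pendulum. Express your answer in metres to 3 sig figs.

The equivalent simple-pendulum length is L_eq = I/(md), where I is about the pivot and d = 0.7040 m.
I_cm = (2/3)mR² = 2.604 kg·m², so I = I_cm + md² = 2.604 + 3.905 = 6.509 kg·m².
L_eq = 6.509/(7.88 × 0.7040) = 1.17 m.

1.17 m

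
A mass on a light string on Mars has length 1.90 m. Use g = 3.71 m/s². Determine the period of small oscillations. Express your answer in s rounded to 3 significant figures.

T = 2π√(L/g) = 2π√(1.90/3.71) = 2π × 0.7156 = 4.50 s.

4.50 s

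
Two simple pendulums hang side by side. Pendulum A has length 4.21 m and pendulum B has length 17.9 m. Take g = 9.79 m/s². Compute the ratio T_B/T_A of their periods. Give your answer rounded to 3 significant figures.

2.06

T ∝ √L, so T_B/T_A = √(L_B/L_A) = √(17.9/4.21) = 2.06.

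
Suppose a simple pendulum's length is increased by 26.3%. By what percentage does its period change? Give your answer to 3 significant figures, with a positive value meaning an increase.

12.4%

T ∝ √L, so T'/T = √(1.263) = 1.124.
Percentage change in T = (1.124 − 1) × 100% = 12.4%.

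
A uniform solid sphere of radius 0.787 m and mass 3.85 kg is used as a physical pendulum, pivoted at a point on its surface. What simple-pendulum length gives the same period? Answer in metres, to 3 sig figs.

The equivalent simple-pendulum length is L_eq = I/(md), where I is about the pivot and d = 0.7870 m.
I_cm = (2/5)mR² = 0.9538 kg·m², so I = I_cm + md² = 0.9538 + 2.385 = 3.338 kg·m².
L_eq = 3.338/(3.85 × 0.7870) = 1.10 m.

1.10 m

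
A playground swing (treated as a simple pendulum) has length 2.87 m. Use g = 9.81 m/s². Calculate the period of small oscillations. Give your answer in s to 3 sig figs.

3.40 s

T = 2π√(L/g) = 2π√(2.87/9.81) = 2π × 0.5409 = 3.40 s.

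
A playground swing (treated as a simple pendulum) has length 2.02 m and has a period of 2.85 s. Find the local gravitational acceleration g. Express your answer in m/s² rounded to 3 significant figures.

9.82 m/s²

From T = 2π√(L/g), g = 4π²L/T² = 4π² × 2.02/2.850² = 9.82 m/s².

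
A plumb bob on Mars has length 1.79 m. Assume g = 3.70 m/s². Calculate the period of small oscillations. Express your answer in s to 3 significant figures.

4.37 s

T = 2π√(L/g) = 2π√(1.79/3.70) = 2π × 0.6955 = 4.37 s.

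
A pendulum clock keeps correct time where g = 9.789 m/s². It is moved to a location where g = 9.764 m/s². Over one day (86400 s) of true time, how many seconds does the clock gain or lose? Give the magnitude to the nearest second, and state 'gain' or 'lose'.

The clock's period scales as T ∝ 1/√g, so T'/T = √(9.789/9.764) = 1.00128.
In 86400 s of true time the clock registers 86400/1.00128 = 86289.6 s, so it loses 110 s.

lose 110 s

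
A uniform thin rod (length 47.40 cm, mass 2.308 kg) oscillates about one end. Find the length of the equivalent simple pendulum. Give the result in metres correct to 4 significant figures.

The equivalent simple-pendulum length is L_eq = I/(md), where I is about the pivot and d = 0.23700 m.
I_cm = (1/12)mL² = 0.043213 kg·m², so I = I_cm + md² = 0.043213 + 0.12964 = 0.17285 kg·m².
L_eq = 0.17285/(2.308 × 0.23700) = 0.3160 m.

0.3160 m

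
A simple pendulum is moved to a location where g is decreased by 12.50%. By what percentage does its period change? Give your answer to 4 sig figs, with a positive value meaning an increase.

T ∝ 1/√g, so T'/T = 1/√(0.87500) = 1.0690.
Percentage change in T = (1.0690 − 1) × 100% = 6.904%.

6.904%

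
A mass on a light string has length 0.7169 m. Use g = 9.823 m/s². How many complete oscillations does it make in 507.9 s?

299

T = 2π√(L/g) = 2π√(0.7169/9.823) = 1.6974 s.
Number of complete oscillations = ⌊507.9/1.6974⌋ = ⌊299.22⌋ = 299.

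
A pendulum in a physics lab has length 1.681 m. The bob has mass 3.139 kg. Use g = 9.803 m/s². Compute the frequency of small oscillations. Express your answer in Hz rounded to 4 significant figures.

T = 2π√(L/g) = 2π√(1.681/9.803) = 2.6019 s, so f = 1/T = 0.3843 Hz.

0.3843 Hz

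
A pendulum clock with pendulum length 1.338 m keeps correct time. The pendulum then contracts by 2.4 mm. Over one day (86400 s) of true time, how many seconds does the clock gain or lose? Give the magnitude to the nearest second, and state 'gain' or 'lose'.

gain 78 s

T ∝ √L, so T'/T = √(1.33560/1.338) = 0.999103.
In 86400 s of true time the clock registers 86400/0.999103 = 86477.6 s, so it gains 78 s.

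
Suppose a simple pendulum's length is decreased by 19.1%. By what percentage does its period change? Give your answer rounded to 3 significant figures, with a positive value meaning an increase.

T ∝ √L, so T'/T = √(0.8090) = 0.8994.
Percentage change in T = (0.8994 − 1) × 100% = -10.1%.

-10.1%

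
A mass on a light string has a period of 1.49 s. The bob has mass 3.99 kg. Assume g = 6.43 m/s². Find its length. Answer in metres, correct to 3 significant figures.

0.362 m

From T = 2π√(L/g), L = gT²/(4π²) = 6.43 × 1.490²/(4π²) = 0.362 m.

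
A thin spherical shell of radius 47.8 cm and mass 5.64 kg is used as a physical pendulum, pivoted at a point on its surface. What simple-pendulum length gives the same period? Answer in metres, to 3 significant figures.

0.797 m

The equivalent simple-pendulum length is L_eq = I/(md), where I is about the pivot and d = 0.4780 m.
I_cm = (2/3)mR² = 0.8591 kg·m², so I = I_cm + md² = 0.8591 + 1.289 = 2.148 kg·m².
L_eq = 2.148/(5.64 × 0.4780) = 0.797 m.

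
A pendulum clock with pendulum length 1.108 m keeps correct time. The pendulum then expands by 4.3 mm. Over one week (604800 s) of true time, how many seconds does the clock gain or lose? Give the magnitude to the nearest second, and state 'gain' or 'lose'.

lose 1170 s

T ∝ √L, so T'/T = √(1.11230/1.108) = 1.00194.
In 604800 s of true time the clock registers 604800/1.00194 = 603629.8 s, so it loses 1170 s.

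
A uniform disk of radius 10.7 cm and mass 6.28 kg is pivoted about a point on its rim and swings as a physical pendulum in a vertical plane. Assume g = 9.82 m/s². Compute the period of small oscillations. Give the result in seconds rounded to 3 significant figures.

I_cm = ½mr² = 0.03595 kg·m². The pivot is at distance d = 0.107 m from the centre of mass.
By the parallel-axis theorem, I = I_cm + md² = 0.03595 + 0.07190 = 0.1078 kg·m².
T = 2π√(I/(mgd)) = 2π√(0.1078/(6.28 × 9.82 × 0.107)) = 0.803 s.

0.803 s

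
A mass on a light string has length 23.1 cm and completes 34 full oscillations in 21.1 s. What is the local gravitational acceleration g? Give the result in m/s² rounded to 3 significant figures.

23.7 m/s²

T = 21.1/34 = 0.6206 s.
From T = 2π√(L/g), g = 4π²L/T² = 4π² × 0.231/0.6206² = 23.7 m/s².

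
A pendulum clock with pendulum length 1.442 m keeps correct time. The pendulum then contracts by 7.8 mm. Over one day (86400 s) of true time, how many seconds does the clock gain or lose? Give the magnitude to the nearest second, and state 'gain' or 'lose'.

T ∝ √L, so T'/T = √(1.43420/1.442) = 0.997292.
In 86400 s of true time the clock registers 86400/0.997292 = 86634.6 s, so it gains 235 s.

gain 235 s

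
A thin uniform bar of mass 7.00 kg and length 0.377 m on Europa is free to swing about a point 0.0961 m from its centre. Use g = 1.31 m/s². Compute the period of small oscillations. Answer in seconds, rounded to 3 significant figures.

For a physical pendulum T = 2π√(I/(mgd)), with d = 0.09610 m from pivot to centre of mass.
I_cm = mL²/12 = 7.00 × 0.377²/12 = 0.08291 kg·m²; I = I_cm + md² = 0.08291 + 7.00 × 0.09610² = 0.1476 kg·m².
T = 2π√(0.1476/(7.00 × 1.31 × 0.09610)) = 2.57 s.

2.57 s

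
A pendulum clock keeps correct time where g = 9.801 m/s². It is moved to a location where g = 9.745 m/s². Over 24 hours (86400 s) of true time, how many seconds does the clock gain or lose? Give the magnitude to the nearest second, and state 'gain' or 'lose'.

The clock's period scales as T ∝ 1/√g, so T'/T = √(9.801/9.745) = 1.00287.
In 86400 s of true time the clock registers 86400/1.00287 = 86152.8 s, so it loses 247 s.

lose 247 s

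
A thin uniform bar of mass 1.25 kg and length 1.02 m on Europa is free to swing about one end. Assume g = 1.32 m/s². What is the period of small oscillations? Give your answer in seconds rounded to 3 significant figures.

4.51 s

For a physical pendulum T = 2π√(I/(mgd)), with d = 0.5100 m from pivot to centre of mass.
I_cm = mL²/12 = 1.25 × 1.02²/12 = 0.1084 kg·m²; I = I_cm + md² = 0.1084 + 1.25 × 0.5100² = 0.4335 kg·m².
T = 2π√(0.4335/(1.25 × 1.32 × 0.5100)) = 4.51 s.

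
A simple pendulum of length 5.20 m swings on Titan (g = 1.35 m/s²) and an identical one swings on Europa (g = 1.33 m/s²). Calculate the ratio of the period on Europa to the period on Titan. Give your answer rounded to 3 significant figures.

1.01

T ∝ 1/√g, so T₂/T₁ = √(g₁/g₂) = √(1.35/1.33) = 1.01.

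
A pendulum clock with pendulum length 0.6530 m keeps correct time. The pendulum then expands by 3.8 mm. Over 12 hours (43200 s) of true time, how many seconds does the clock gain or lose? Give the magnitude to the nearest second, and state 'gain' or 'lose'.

lose 125 s

T ∝ √L, so T'/T = √(0.65680/0.6530) = 1.00291.
In 43200 s of true time the clock registers 43200/1.00291 = 43074.8 s, so it loses 125 s.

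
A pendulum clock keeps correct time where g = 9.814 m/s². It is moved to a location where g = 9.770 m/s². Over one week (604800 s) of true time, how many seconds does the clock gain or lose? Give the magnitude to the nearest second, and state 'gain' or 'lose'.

lose 1357 s

The clock's period scales as T ∝ 1/√g, so T'/T = √(9.814/9.770) = 1.00225.
In 604800 s of true time the clock registers 604800/1.00225 = 603442.7 s, so it loses 1357 s.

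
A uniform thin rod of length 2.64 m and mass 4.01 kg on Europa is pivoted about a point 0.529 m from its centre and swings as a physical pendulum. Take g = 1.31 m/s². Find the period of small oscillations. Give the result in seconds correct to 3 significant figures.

For a physical pendulum T = 2π√(I/(mgd)), with d = 0.5290 m from pivot to centre of mass.
I_cm = mL²/12 = 4.01 × 2.64²/12 = 2.329 kg·m²; I = I_cm + md² = 2.329 + 4.01 × 0.5290² = 3.451 kg·m².
T = 2π√(3.451/(4.01 × 1.31 × 0.5290)) = 7.00 s.

7.00 s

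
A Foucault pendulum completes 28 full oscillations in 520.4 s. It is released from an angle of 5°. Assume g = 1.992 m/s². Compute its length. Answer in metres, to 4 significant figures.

T = 520.4/28 = 18.586 s.
From T = 2π√(L/g), L = gT²/(4π²) = 1.992 × 18.586²/(4π²) = 17.43 m.

17.43 m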